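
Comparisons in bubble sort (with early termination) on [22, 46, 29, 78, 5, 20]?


Algorithm: bubble sort (with early termination)
Input: [22, 46, 29, 78, 5, 20]
Sorted: [5, 20, 22, 29, 46, 78]

15


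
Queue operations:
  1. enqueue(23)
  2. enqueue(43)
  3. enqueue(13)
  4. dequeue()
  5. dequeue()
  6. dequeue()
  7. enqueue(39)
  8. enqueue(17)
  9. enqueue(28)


enqueue(23) -> [23]
enqueue(43) -> [23, 43]
enqueue(13) -> [23, 43, 13]
dequeue()->23, [43, 13]
dequeue()->43, [13]
dequeue()->13, []
enqueue(39) -> [39]
enqueue(17) -> [39, 17]
enqueue(28) -> [39, 17, 28]

Final queue: [39, 17, 28]


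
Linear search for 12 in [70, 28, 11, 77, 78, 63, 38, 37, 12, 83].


i=0: 70!=12
i=1: 28!=12
i=2: 11!=12
i=3: 77!=12
i=4: 78!=12
i=5: 63!=12
i=6: 38!=12
i=7: 37!=12
i=8: 12==12 found!

Found at 8, 9 comps


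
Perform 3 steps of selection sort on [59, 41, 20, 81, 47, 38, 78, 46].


Initial: [59, 41, 20, 81, 47, 38, 78, 46]
Step 1: min=20 at 2
  Swap: [20, 41, 59, 81, 47, 38, 78, 46]
Step 2: min=38 at 5
  Swap: [20, 38, 59, 81, 47, 41, 78, 46]
Step 3: min=41 at 5
  Swap: [20, 38, 41, 81, 47, 59, 78, 46]

After 3 steps: [20, 38, 41, 81, 47, 59, 78, 46]


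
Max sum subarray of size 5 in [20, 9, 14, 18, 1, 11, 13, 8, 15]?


[0:5]: 62
[1:6]: 53
[2:7]: 57
[3:8]: 51
[4:9]: 48

Max: 62 at [0:5]


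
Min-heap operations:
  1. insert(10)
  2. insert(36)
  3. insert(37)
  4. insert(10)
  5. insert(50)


insert(10) -> [10]
insert(36) -> [10, 36]
insert(37) -> [10, 36, 37]
insert(10) -> [10, 10, 37, 36]
insert(50) -> [10, 10, 37, 36, 50]

Final heap: [10, 10, 37, 36, 50]


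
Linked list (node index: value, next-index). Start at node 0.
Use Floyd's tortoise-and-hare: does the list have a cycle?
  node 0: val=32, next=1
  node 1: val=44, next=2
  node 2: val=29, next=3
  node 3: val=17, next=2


Floyd's tortoise (slow, +1) and hare (fast, +2):
  init: slow=0, fast=0
  step 1: slow=1, fast=2
  step 2: slow=2, fast=2
  slow == fast at node 2: cycle detected

Cycle: yes


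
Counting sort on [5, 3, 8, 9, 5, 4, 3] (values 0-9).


Input: [5, 3, 8, 9, 5, 4, 3]
Counts: [0, 0, 0, 2, 1, 2, 0, 0, 1, 1]

Sorted: [3, 3, 4, 5, 5, 8, 9]


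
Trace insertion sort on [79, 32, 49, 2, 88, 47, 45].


Initial: [79, 32, 49, 2, 88, 47, 45]
Insert 32: [32, 79, 49, 2, 88, 47, 45]
Insert 49: [32, 49, 79, 2, 88, 47, 45]
Insert 2: [2, 32, 49, 79, 88, 47, 45]
Insert 88: [2, 32, 49, 79, 88, 47, 45]
Insert 47: [2, 32, 47, 49, 79, 88, 45]
Insert 45: [2, 32, 45, 47, 49, 79, 88]

Sorted: [2, 32, 45, 47, 49, 79, 88]


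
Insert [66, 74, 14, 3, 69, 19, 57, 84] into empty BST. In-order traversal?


Insert 66: root
Insert 74: R from 66
Insert 14: L from 66
Insert 3: L from 66 -> L from 14
Insert 69: R from 66 -> L from 74
Insert 19: L from 66 -> R from 14
Insert 57: L from 66 -> R from 14 -> R from 19
Insert 84: R from 66 -> R from 74

In-order: [3, 14, 19, 57, 66, 69, 74, 84]


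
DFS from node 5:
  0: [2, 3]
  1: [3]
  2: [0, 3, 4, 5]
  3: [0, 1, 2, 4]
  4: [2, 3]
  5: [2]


Visit 5, push [2]
Visit 2, push [4, 3, 0]
Visit 0, push [3]
Visit 3, push [4, 1]
Visit 1, push []
Visit 4, push []

DFS order: [5, 2, 0, 3, 1, 4]


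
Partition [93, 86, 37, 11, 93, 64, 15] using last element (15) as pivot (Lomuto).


Pivot: 15
  11 <= 15: swap -> [11, 86, 37, 93, 93, 64, 15]
Place pivot at 1: [11, 15, 37, 93, 93, 64, 86]

Partitioned: [11, 15, 37, 93, 93, 64, 86]


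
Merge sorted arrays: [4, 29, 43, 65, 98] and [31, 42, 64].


Take 4 from A
Take 29 from A
Take 31 from B
Take 42 from B
Take 43 from A
Take 64 from B

Merged: [4, 29, 31, 42, 43, 64, 65, 98]


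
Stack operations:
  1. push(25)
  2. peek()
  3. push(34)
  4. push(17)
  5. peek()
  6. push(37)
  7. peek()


push(25) -> [25]
peek()->25
push(34) -> [25, 34]
push(17) -> [25, 34, 17]
peek()->17
push(37) -> [25, 34, 17, 37]
peek()->37

Final stack: [25, 34, 17, 37]


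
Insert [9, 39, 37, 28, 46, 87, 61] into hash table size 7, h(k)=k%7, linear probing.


Insert 9: h=2 -> slot 2
Insert 39: h=4 -> slot 4
Insert 37: h=2, 1 probes -> slot 3
Insert 28: h=0 -> slot 0
Insert 46: h=4, 1 probes -> slot 5
Insert 87: h=3, 3 probes -> slot 6
Insert 61: h=5, 3 probes -> slot 1

Table: [28, 61, 9, 37, 39, 46, 87]


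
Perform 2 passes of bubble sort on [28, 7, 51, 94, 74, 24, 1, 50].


Initial: [28, 7, 51, 94, 74, 24, 1, 50]
Pass 1: [7, 28, 51, 74, 24, 1, 50, 94] (5 swaps)
Pass 2: [7, 28, 51, 24, 1, 50, 74, 94] (3 swaps)

After 2 passes: [7, 28, 51, 24, 1, 50, 74, 94]


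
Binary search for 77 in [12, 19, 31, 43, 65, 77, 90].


Step 1: lo=0, hi=6, mid=3, val=43
Step 2: lo=4, hi=6, mid=5, val=77

Found at index 5


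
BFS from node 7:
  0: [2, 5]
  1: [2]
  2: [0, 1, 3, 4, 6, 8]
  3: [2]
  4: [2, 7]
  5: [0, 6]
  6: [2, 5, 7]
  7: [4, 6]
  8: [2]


Visit 7, enqueue [4, 6]
Visit 4, enqueue [2]
Visit 6, enqueue [5]
Visit 2, enqueue [0, 1, 3, 8]
Visit 5, enqueue []
Visit 0, enqueue []
Visit 1, enqueue []
Visit 3, enqueue []
Visit 8, enqueue []

BFS order: [7, 4, 6, 2, 5, 0, 1, 3, 8]


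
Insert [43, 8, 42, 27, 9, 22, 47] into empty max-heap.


Insert 43: [43]
Insert 8: [43, 8]
Insert 42: [43, 8, 42]
Insert 27: [43, 27, 42, 8]
Insert 9: [43, 27, 42, 8, 9]
Insert 22: [43, 27, 42, 8, 9, 22]
Insert 47: [47, 27, 43, 8, 9, 22, 42]

Final heap: [47, 27, 43, 8, 9, 22, 42]


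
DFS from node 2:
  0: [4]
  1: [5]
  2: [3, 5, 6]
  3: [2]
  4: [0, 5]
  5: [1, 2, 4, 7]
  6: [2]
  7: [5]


Visit 2, push [6, 5, 3]
Visit 3, push []
Visit 5, push [7, 4, 1]
Visit 1, push []
Visit 4, push [0]
Visit 0, push []
Visit 7, push []
Visit 6, push []

DFS order: [2, 3, 5, 1, 4, 0, 7, 6]


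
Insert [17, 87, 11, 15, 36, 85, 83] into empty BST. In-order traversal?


Insert 17: root
Insert 87: R from 17
Insert 11: L from 17
Insert 15: L from 17 -> R from 11
Insert 36: R from 17 -> L from 87
Insert 85: R from 17 -> L from 87 -> R from 36
Insert 83: R from 17 -> L from 87 -> R from 36 -> L from 85

In-order: [11, 15, 17, 36, 83, 85, 87]


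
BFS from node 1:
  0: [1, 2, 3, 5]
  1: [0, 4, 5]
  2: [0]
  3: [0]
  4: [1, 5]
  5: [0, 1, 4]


Visit 1, enqueue [0, 4, 5]
Visit 0, enqueue [2, 3]
Visit 4, enqueue []
Visit 5, enqueue []
Visit 2, enqueue []
Visit 3, enqueue []

BFS order: [1, 0, 4, 5, 2, 3]


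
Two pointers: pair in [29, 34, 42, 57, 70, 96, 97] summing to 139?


lo=0(29)+hi=6(97)=126
lo=1(34)+hi=6(97)=131
lo=2(42)+hi=6(97)=139

Yes: 42+97=139


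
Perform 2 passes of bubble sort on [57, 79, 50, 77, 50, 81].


Initial: [57, 79, 50, 77, 50, 81]
Pass 1: [57, 50, 77, 50, 79, 81] (3 swaps)
Pass 2: [50, 57, 50, 77, 79, 81] (2 swaps)

After 2 passes: [50, 57, 50, 77, 79, 81]


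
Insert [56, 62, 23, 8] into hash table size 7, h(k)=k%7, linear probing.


Insert 56: h=0 -> slot 0
Insert 62: h=6 -> slot 6
Insert 23: h=2 -> slot 2
Insert 8: h=1 -> slot 1

Table: [56, 8, 23, None, None, None, 62]


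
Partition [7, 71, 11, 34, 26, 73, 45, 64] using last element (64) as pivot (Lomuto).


Pivot: 64
  7 <= 64: advance i (no swap)
  11 <= 64: swap -> [7, 11, 71, 34, 26, 73, 45, 64]
  34 <= 64: swap -> [7, 11, 34, 71, 26, 73, 45, 64]
  26 <= 64: swap -> [7, 11, 34, 26, 71, 73, 45, 64]
  45 <= 64: swap -> [7, 11, 34, 26, 45, 73, 71, 64]
Place pivot at 5: [7, 11, 34, 26, 45, 64, 71, 73]

Partitioned: [7, 11, 34, 26, 45, 64, 71, 73]


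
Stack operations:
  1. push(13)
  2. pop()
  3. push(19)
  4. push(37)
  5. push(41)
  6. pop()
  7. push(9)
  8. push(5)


push(13) -> [13]
pop()->13, []
push(19) -> [19]
push(37) -> [19, 37]
push(41) -> [19, 37, 41]
pop()->41, [19, 37]
push(9) -> [19, 37, 9]
push(5) -> [19, 37, 9, 5]

Final stack: [19, 37, 9, 5]


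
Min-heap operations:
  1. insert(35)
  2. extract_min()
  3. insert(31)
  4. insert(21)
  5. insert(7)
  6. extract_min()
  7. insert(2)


insert(35) -> [35]
extract_min()->35, []
insert(31) -> [31]
insert(21) -> [21, 31]
insert(7) -> [7, 31, 21]
extract_min()->7, [21, 31]
insert(2) -> [2, 31, 21]

Final heap: [2, 31, 21]


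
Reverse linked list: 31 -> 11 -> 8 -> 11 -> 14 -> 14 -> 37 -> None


Step 1: curr=31, set curr.next=prev(None) | reversed so far: 31
Step 2: curr=11, set curr.next=prev(31) | reversed so far: 11 -> 31
Step 3: curr=8, set curr.next=prev(11) | reversed so far: 8 -> 11 -> 31
Step 4: curr=11, set curr.next=prev(8) | reversed so far: 11 -> 8 -> 11 -> 31
Step 5: curr=14, set curr.next=prev(11) | reversed so far: 14 -> 11 -> 8 -> 11 -> 31
Step 6: curr=14, set curr.next=prev(14) | reversed so far: 14 -> 14 -> 11 -> 8 -> 11 -> 31
Step 7: curr=37, set curr.next=prev(14) | reversed so far: 37 -> 14 -> 14 -> 11 -> 8 -> 11 -> 31

37 -> 14 -> 14 -> 11 -> 8 -> 11 -> 31 -> None


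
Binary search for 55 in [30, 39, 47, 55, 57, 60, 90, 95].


Step 1: lo=0, hi=7, mid=3, val=55

Found at index 3


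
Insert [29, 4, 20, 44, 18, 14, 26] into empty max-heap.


Insert 29: [29]
Insert 4: [29, 4]
Insert 20: [29, 4, 20]
Insert 44: [44, 29, 20, 4]
Insert 18: [44, 29, 20, 4, 18]
Insert 14: [44, 29, 20, 4, 18, 14]
Insert 26: [44, 29, 26, 4, 18, 14, 20]

Final heap: [44, 29, 26, 4, 18, 14, 20]


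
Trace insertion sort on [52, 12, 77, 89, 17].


Initial: [52, 12, 77, 89, 17]
Insert 12: [12, 52, 77, 89, 17]
Insert 77: [12, 52, 77, 89, 17]
Insert 89: [12, 52, 77, 89, 17]
Insert 17: [12, 17, 52, 77, 89]

Sorted: [12, 17, 52, 77, 89]


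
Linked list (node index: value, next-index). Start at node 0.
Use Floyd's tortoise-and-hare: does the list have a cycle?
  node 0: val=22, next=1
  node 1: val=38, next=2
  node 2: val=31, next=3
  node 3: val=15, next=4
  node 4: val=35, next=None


Floyd's tortoise (slow, +1) and hare (fast, +2):
  init: slow=0, fast=0
  step 1: slow=1, fast=2
  step 2: slow=2, fast=4
  step 3: fast -> None, no cycle

Cycle: no


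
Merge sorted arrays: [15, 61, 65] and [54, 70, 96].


Take 15 from A
Take 54 from B
Take 61 from A
Take 65 from A

Merged: [15, 54, 61, 65, 70, 96]


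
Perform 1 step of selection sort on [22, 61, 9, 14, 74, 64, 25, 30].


Initial: [22, 61, 9, 14, 74, 64, 25, 30]
Step 1: min=9 at 2
  Swap: [9, 61, 22, 14, 74, 64, 25, 30]

After 1 step: [9, 61, 22, 14, 74, 64, 25, 30]


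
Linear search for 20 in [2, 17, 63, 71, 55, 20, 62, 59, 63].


i=0: 2!=20
i=1: 17!=20
i=2: 63!=20
i=3: 71!=20
i=4: 55!=20
i=5: 20==20 found!

Found at 5, 6 comps


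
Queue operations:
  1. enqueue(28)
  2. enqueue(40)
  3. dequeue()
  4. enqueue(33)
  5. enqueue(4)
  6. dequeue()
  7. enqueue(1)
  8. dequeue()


enqueue(28) -> [28]
enqueue(40) -> [28, 40]
dequeue()->28, [40]
enqueue(33) -> [40, 33]
enqueue(4) -> [40, 33, 4]
dequeue()->40, [33, 4]
enqueue(1) -> [33, 4, 1]
dequeue()->33, [4, 1]

Final queue: [4, 1]


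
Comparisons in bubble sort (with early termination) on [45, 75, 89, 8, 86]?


Algorithm: bubble sort (with early termination)
Input: [45, 75, 89, 8, 86]
Sorted: [8, 45, 75, 86, 89]

10


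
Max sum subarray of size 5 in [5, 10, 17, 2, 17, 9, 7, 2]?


[0:5]: 51
[1:6]: 55
[2:7]: 52
[3:8]: 37

Max: 55 at [1:6]


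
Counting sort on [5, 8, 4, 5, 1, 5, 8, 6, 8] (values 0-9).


Input: [5, 8, 4, 5, 1, 5, 8, 6, 8]
Counts: [0, 1, 0, 0, 1, 3, 1, 0, 3, 0]

Sorted: [1, 4, 5, 5, 5, 6, 8, 8, 8]


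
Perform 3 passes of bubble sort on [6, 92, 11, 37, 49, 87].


Initial: [6, 92, 11, 37, 49, 87]
Pass 1: [6, 11, 37, 49, 87, 92] (4 swaps)
Pass 2: [6, 11, 37, 49, 87, 92] (0 swaps)
Pass 3: [6, 11, 37, 49, 87, 92] (0 swaps)

After 3 passes: [6, 11, 37, 49, 87, 92]


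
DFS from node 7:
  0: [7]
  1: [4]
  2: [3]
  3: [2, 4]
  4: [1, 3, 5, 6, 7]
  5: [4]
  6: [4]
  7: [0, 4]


Visit 7, push [4, 0]
Visit 0, push []
Visit 4, push [6, 5, 3, 1]
Visit 1, push []
Visit 3, push [2]
Visit 2, push []
Visit 5, push []
Visit 6, push []

DFS order: [7, 0, 4, 1, 3, 2, 5, 6]


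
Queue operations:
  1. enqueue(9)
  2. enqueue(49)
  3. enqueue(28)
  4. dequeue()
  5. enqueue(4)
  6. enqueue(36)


enqueue(9) -> [9]
enqueue(49) -> [9, 49]
enqueue(28) -> [9, 49, 28]
dequeue()->9, [49, 28]
enqueue(4) -> [49, 28, 4]
enqueue(36) -> [49, 28, 4, 36]

Final queue: [49, 28, 4, 36]


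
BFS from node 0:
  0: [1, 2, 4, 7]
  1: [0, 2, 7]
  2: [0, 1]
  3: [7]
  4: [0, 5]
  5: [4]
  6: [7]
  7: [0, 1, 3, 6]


Visit 0, enqueue [1, 2, 4, 7]
Visit 1, enqueue []
Visit 2, enqueue []
Visit 4, enqueue [5]
Visit 7, enqueue [3, 6]
Visit 5, enqueue []
Visit 3, enqueue []
Visit 6, enqueue []

BFS order: [0, 1, 2, 4, 7, 5, 3, 6]


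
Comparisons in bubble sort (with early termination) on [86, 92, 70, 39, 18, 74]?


Algorithm: bubble sort (with early termination)
Input: [86, 92, 70, 39, 18, 74]
Sorted: [18, 39, 70, 74, 86, 92]

15


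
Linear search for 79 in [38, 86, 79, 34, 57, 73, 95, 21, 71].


i=0: 38!=79
i=1: 86!=79
i=2: 79==79 found!

Found at 2, 3 comps


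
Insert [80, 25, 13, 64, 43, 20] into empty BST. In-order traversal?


Insert 80: root
Insert 25: L from 80
Insert 13: L from 80 -> L from 25
Insert 64: L from 80 -> R from 25
Insert 43: L from 80 -> R from 25 -> L from 64
Insert 20: L from 80 -> L from 25 -> R from 13

In-order: [13, 20, 25, 43, 64, 80]


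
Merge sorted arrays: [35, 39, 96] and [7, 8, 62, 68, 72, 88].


Take 7 from B
Take 8 from B
Take 35 from A
Take 39 from A
Take 62 from B
Take 68 from B
Take 72 from B
Take 88 from B

Merged: [7, 8, 35, 39, 62, 68, 72, 88, 96]


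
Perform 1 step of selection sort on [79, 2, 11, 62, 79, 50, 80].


Initial: [79, 2, 11, 62, 79, 50, 80]
Step 1: min=2 at 1
  Swap: [2, 79, 11, 62, 79, 50, 80]

After 1 step: [2, 79, 11, 62, 79, 50, 80]


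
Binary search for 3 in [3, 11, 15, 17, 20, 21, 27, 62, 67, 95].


Step 1: lo=0, hi=9, mid=4, val=20
Step 2: lo=0, hi=3, mid=1, val=11
Step 3: lo=0, hi=0, mid=0, val=3

Found at index 0


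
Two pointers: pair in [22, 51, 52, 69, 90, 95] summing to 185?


lo=0(22)+hi=5(95)=117
lo=1(51)+hi=5(95)=146
lo=2(52)+hi=5(95)=147
lo=3(69)+hi=5(95)=164
lo=4(90)+hi=5(95)=185

Yes: 90+95=185


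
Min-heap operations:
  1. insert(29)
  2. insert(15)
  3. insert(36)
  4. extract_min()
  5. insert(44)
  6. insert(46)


insert(29) -> [29]
insert(15) -> [15, 29]
insert(36) -> [15, 29, 36]
extract_min()->15, [29, 36]
insert(44) -> [29, 36, 44]
insert(46) -> [29, 36, 44, 46]

Final heap: [29, 36, 44, 46]


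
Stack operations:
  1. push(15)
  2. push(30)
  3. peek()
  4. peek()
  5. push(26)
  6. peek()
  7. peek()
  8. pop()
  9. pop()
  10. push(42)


push(15) -> [15]
push(30) -> [15, 30]
peek()->30
peek()->30
push(26) -> [15, 30, 26]
peek()->26
peek()->26
pop()->26, [15, 30]
pop()->30, [15]
push(42) -> [15, 42]

Final stack: [15, 42]


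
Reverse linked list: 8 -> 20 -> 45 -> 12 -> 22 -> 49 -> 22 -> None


Step 1: curr=8, set curr.next=prev(None) | reversed so far: 8
Step 2: curr=20, set curr.next=prev(8) | reversed so far: 20 -> 8
Step 3: curr=45, set curr.next=prev(20) | reversed so far: 45 -> 20 -> 8
Step 4: curr=12, set curr.next=prev(45) | reversed so far: 12 -> 45 -> 20 -> 8
Step 5: curr=22, set curr.next=prev(12) | reversed so far: 22 -> 12 -> 45 -> 20 -> 8
Step 6: curr=49, set curr.next=prev(22) | reversed so far: 49 -> 22 -> 12 -> 45 -> 20 -> 8
Step 7: curr=22, set curr.next=prev(49) | reversed so far: 22 -> 49 -> 22 -> 12 -> 45 -> 20 -> 8

22 -> 49 -> 22 -> 12 -> 45 -> 20 -> 8 -> None


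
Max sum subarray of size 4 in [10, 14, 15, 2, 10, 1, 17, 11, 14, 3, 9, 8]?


[0:4]: 41
[1:5]: 41
[2:6]: 28
[3:7]: 30
[4:8]: 39
[5:9]: 43
[6:10]: 45
[7:11]: 37
[8:12]: 34

Max: 45 at [6:10]


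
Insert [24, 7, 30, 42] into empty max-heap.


Insert 24: [24]
Insert 7: [24, 7]
Insert 30: [30, 7, 24]
Insert 42: [42, 30, 24, 7]

Final heap: [42, 30, 24, 7]


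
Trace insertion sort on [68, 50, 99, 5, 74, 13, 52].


Initial: [68, 50, 99, 5, 74, 13, 52]
Insert 50: [50, 68, 99, 5, 74, 13, 52]
Insert 99: [50, 68, 99, 5, 74, 13, 52]
Insert 5: [5, 50, 68, 99, 74, 13, 52]
Insert 74: [5, 50, 68, 74, 99, 13, 52]
Insert 13: [5, 13, 50, 68, 74, 99, 52]
Insert 52: [5, 13, 50, 52, 68, 74, 99]

Sorted: [5, 13, 50, 52, 68, 74, 99]


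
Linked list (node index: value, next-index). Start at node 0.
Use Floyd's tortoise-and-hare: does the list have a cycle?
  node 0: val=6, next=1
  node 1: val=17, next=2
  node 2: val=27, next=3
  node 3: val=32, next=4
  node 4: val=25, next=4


Floyd's tortoise (slow, +1) and hare (fast, +2):
  init: slow=0, fast=0
  step 1: slow=1, fast=2
  step 2: slow=2, fast=4
  step 3: slow=3, fast=4
  step 4: slow=4, fast=4
  slow == fast at node 4: cycle detected

Cycle: yes


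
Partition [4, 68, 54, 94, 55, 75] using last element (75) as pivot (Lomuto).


Pivot: 75
  4 <= 75: advance i (no swap)
  68 <= 75: advance i (no swap)
  54 <= 75: advance i (no swap)
  55 <= 75: swap -> [4, 68, 54, 55, 94, 75]
Place pivot at 4: [4, 68, 54, 55, 75, 94]

Partitioned: [4, 68, 54, 55, 75, 94]


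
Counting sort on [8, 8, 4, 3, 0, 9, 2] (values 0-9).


Input: [8, 8, 4, 3, 0, 9, 2]
Counts: [1, 0, 1, 1, 1, 0, 0, 0, 2, 1]

Sorted: [0, 2, 3, 4, 8, 8, 9]


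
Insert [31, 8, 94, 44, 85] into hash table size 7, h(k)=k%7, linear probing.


Insert 31: h=3 -> slot 3
Insert 8: h=1 -> slot 1
Insert 94: h=3, 1 probes -> slot 4
Insert 44: h=2 -> slot 2
Insert 85: h=1, 4 probes -> slot 5

Table: [None, 8, 44, 31, 94, 85, None]


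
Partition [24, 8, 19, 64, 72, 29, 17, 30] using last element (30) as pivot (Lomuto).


Pivot: 30
  24 <= 30: advance i (no swap)
  8 <= 30: advance i (no swap)
  19 <= 30: advance i (no swap)
  29 <= 30: swap -> [24, 8, 19, 29, 72, 64, 17, 30]
  17 <= 30: swap -> [24, 8, 19, 29, 17, 64, 72, 30]
Place pivot at 5: [24, 8, 19, 29, 17, 30, 72, 64]

Partitioned: [24, 8, 19, 29, 17, 30, 72, 64]


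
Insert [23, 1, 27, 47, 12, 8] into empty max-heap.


Insert 23: [23]
Insert 1: [23, 1]
Insert 27: [27, 1, 23]
Insert 47: [47, 27, 23, 1]
Insert 12: [47, 27, 23, 1, 12]
Insert 8: [47, 27, 23, 1, 12, 8]

Final heap: [47, 27, 23, 1, 12, 8]


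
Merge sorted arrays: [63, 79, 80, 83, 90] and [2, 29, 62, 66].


Take 2 from B
Take 29 from B
Take 62 from B
Take 63 from A
Take 66 from B

Merged: [2, 29, 62, 63, 66, 79, 80, 83, 90]


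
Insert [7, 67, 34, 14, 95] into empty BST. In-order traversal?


Insert 7: root
Insert 67: R from 7
Insert 34: R from 7 -> L from 67
Insert 14: R from 7 -> L from 67 -> L from 34
Insert 95: R from 7 -> R from 67

In-order: [7, 14, 34, 67, 95]


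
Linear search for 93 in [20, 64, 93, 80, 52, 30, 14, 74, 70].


i=0: 20!=93
i=1: 64!=93
i=2: 93==93 found!

Found at 2, 3 comps


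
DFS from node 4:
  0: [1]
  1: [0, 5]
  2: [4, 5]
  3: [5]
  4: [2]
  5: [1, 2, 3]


Visit 4, push [2]
Visit 2, push [5]
Visit 5, push [3, 1]
Visit 1, push [0]
Visit 0, push []
Visit 3, push []

DFS order: [4, 2, 5, 1, 0, 3]


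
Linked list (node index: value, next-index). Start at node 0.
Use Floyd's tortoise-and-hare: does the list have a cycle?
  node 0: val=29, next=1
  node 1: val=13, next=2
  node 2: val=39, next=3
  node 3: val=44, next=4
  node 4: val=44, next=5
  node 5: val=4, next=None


Floyd's tortoise (slow, +1) and hare (fast, +2):
  init: slow=0, fast=0
  step 1: slow=1, fast=2
  step 2: slow=2, fast=4
  step 3: fast 4->5->None, no cycle

Cycle: no


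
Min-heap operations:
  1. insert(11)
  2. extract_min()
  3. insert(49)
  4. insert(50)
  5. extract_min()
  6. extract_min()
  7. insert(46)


insert(11) -> [11]
extract_min()->11, []
insert(49) -> [49]
insert(50) -> [49, 50]
extract_min()->49, [50]
extract_min()->50, []
insert(46) -> [46]

Final heap: [46]


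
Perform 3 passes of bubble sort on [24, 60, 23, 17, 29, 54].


Initial: [24, 60, 23, 17, 29, 54]
Pass 1: [24, 23, 17, 29, 54, 60] (4 swaps)
Pass 2: [23, 17, 24, 29, 54, 60] (2 swaps)
Pass 3: [17, 23, 24, 29, 54, 60] (1 swaps)

After 3 passes: [17, 23, 24, 29, 54, 60]


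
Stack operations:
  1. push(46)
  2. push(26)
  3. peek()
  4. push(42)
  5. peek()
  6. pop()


push(46) -> [46]
push(26) -> [46, 26]
peek()->26
push(42) -> [46, 26, 42]
peek()->42
pop()->42, [46, 26]

Final stack: [46, 26]


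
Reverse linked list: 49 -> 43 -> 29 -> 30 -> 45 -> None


Step 1: curr=49, set curr.next=prev(None) | reversed so far: 49
Step 2: curr=43, set curr.next=prev(49) | reversed so far: 43 -> 49
Step 3: curr=29, set curr.next=prev(43) | reversed so far: 29 -> 43 -> 49
Step 4: curr=30, set curr.next=prev(29) | reversed so far: 30 -> 29 -> 43 -> 49
Step 5: curr=45, set curr.next=prev(30) | reversed so far: 45 -> 30 -> 29 -> 43 -> 49

45 -> 30 -> 29 -> 43 -> 49 -> None


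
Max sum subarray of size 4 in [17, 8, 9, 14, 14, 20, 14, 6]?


[0:4]: 48
[1:5]: 45
[2:6]: 57
[3:7]: 62
[4:8]: 54

Max: 62 at [3:7]


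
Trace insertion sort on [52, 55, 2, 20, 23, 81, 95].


Initial: [52, 55, 2, 20, 23, 81, 95]
Insert 55: [52, 55, 2, 20, 23, 81, 95]
Insert 2: [2, 52, 55, 20, 23, 81, 95]
Insert 20: [2, 20, 52, 55, 23, 81, 95]
Insert 23: [2, 20, 23, 52, 55, 81, 95]
Insert 81: [2, 20, 23, 52, 55, 81, 95]
Insert 95: [2, 20, 23, 52, 55, 81, 95]

Sorted: [2, 20, 23, 52, 55, 81, 95]


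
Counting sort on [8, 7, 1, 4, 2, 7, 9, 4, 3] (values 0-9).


Input: [8, 7, 1, 4, 2, 7, 9, 4, 3]
Counts: [0, 1, 1, 1, 2, 0, 0, 2, 1, 1]

Sorted: [1, 2, 3, 4, 4, 7, 7, 8, 9]


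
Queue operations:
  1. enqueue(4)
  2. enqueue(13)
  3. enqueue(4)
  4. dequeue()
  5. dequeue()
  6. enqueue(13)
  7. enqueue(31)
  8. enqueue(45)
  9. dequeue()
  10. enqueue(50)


enqueue(4) -> [4]
enqueue(13) -> [4, 13]
enqueue(4) -> [4, 13, 4]
dequeue()->4, [13, 4]
dequeue()->13, [4]
enqueue(13) -> [4, 13]
enqueue(31) -> [4, 13, 31]
enqueue(45) -> [4, 13, 31, 45]
dequeue()->4, [13, 31, 45]
enqueue(50) -> [13, 31, 45, 50]

Final queue: [13, 31, 45, 50]


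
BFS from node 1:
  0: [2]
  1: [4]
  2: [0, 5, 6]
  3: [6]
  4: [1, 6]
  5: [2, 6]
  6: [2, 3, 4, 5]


Visit 1, enqueue [4]
Visit 4, enqueue [6]
Visit 6, enqueue [2, 3, 5]
Visit 2, enqueue [0]
Visit 3, enqueue []
Visit 5, enqueue []
Visit 0, enqueue []

BFS order: [1, 4, 6, 2, 3, 5, 0]


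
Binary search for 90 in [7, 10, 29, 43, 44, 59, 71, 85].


Step 1: lo=0, hi=7, mid=3, val=43
Step 2: lo=4, hi=7, mid=5, val=59
Step 3: lo=6, hi=7, mid=6, val=71
Step 4: lo=7, hi=7, mid=7, val=85

Not found


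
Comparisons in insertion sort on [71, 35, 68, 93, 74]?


Algorithm: insertion sort
Input: [71, 35, 68, 93, 74]
Sorted: [35, 68, 71, 74, 93]

6


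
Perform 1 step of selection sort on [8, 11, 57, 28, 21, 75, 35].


Initial: [8, 11, 57, 28, 21, 75, 35]
Step 1: min=8 at 0
  Swap: [8, 11, 57, 28, 21, 75, 35]

After 1 step: [8, 11, 57, 28, 21, 75, 35]


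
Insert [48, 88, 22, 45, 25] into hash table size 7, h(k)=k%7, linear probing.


Insert 48: h=6 -> slot 6
Insert 88: h=4 -> slot 4
Insert 22: h=1 -> slot 1
Insert 45: h=3 -> slot 3
Insert 25: h=4, 1 probes -> slot 5

Table: [None, 22, None, 45, 88, 25, 48]


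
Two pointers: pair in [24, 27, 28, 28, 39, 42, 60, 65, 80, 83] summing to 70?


lo=0(24)+hi=9(83)=107
lo=0(24)+hi=8(80)=104
lo=0(24)+hi=7(65)=89
lo=0(24)+hi=6(60)=84
lo=0(24)+hi=5(42)=66
lo=1(27)+hi=5(42)=69
lo=2(28)+hi=5(42)=70

Yes: 28+42=70


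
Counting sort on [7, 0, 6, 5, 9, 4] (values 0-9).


Input: [7, 0, 6, 5, 9, 4]
Counts: [1, 0, 0, 0, 1, 1, 1, 1, 0, 1]

Sorted: [0, 4, 5, 6, 7, 9]


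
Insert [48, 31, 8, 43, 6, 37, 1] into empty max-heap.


Insert 48: [48]
Insert 31: [48, 31]
Insert 8: [48, 31, 8]
Insert 43: [48, 43, 8, 31]
Insert 6: [48, 43, 8, 31, 6]
Insert 37: [48, 43, 37, 31, 6, 8]
Insert 1: [48, 43, 37, 31, 6, 8, 1]

Final heap: [48, 43, 37, 31, 6, 8, 1]


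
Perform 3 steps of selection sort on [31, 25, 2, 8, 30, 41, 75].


Initial: [31, 25, 2, 8, 30, 41, 75]
Step 1: min=2 at 2
  Swap: [2, 25, 31, 8, 30, 41, 75]
Step 2: min=8 at 3
  Swap: [2, 8, 31, 25, 30, 41, 75]
Step 3: min=25 at 3
  Swap: [2, 8, 25, 31, 30, 41, 75]

After 3 steps: [2, 8, 25, 31, 30, 41, 75]


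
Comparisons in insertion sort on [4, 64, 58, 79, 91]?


Algorithm: insertion sort
Input: [4, 64, 58, 79, 91]
Sorted: [4, 58, 64, 79, 91]

5


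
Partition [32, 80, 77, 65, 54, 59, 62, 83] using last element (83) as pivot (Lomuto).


Pivot: 83
  32 <= 83: advance i (no swap)
  80 <= 83: advance i (no swap)
  77 <= 83: advance i (no swap)
  65 <= 83: advance i (no swap)
  54 <= 83: advance i (no swap)
  59 <= 83: advance i (no swap)
  62 <= 83: advance i (no swap)
Place pivot at 7: [32, 80, 77, 65, 54, 59, 62, 83]

Partitioned: [32, 80, 77, 65, 54, 59, 62, 83]


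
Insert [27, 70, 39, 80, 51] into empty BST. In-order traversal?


Insert 27: root
Insert 70: R from 27
Insert 39: R from 27 -> L from 70
Insert 80: R from 27 -> R from 70
Insert 51: R from 27 -> L from 70 -> R from 39

In-order: [27, 39, 51, 70, 80]


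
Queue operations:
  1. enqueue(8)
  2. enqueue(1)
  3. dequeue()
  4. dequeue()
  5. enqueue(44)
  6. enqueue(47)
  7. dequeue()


enqueue(8) -> [8]
enqueue(1) -> [8, 1]
dequeue()->8, [1]
dequeue()->1, []
enqueue(44) -> [44]
enqueue(47) -> [44, 47]
dequeue()->44, [47]

Final queue: [47]


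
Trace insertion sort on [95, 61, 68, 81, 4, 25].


Initial: [95, 61, 68, 81, 4, 25]
Insert 61: [61, 95, 68, 81, 4, 25]
Insert 68: [61, 68, 95, 81, 4, 25]
Insert 81: [61, 68, 81, 95, 4, 25]
Insert 4: [4, 61, 68, 81, 95, 25]
Insert 25: [4, 25, 61, 68, 81, 95]

Sorted: [4, 25, 61, 68, 81, 95]


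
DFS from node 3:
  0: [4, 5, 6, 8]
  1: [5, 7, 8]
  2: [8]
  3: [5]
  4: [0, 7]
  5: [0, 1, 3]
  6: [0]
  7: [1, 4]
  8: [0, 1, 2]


Visit 3, push [5]
Visit 5, push [1, 0]
Visit 0, push [8, 6, 4]
Visit 4, push [7]
Visit 7, push [1]
Visit 1, push [8]
Visit 8, push [2]
Visit 2, push []
Visit 6, push []

DFS order: [3, 5, 0, 4, 7, 1, 8, 2, 6]


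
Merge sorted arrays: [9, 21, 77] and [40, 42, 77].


Take 9 from A
Take 21 from A
Take 40 from B
Take 42 from B
Take 77 from A

Merged: [9, 21, 40, 42, 77, 77]


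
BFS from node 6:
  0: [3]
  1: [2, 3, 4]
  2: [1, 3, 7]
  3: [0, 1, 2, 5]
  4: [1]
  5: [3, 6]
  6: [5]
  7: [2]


Visit 6, enqueue [5]
Visit 5, enqueue [3]
Visit 3, enqueue [0, 1, 2]
Visit 0, enqueue []
Visit 1, enqueue [4]
Visit 2, enqueue [7]
Visit 4, enqueue []
Visit 7, enqueue []

BFS order: [6, 5, 3, 0, 1, 2, 4, 7]


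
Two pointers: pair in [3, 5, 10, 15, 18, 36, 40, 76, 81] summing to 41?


lo=0(3)+hi=8(81)=84
lo=0(3)+hi=7(76)=79
lo=0(3)+hi=6(40)=43
lo=0(3)+hi=5(36)=39
lo=1(5)+hi=5(36)=41

Yes: 5+36=41


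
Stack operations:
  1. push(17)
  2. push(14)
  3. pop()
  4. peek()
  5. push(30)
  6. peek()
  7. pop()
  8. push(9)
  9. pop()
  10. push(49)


push(17) -> [17]
push(14) -> [17, 14]
pop()->14, [17]
peek()->17
push(30) -> [17, 30]
peek()->30
pop()->30, [17]
push(9) -> [17, 9]
pop()->9, [17]
push(49) -> [17, 49]

Final stack: [17, 49]


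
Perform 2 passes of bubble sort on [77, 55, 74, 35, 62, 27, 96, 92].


Initial: [77, 55, 74, 35, 62, 27, 96, 92]
Pass 1: [55, 74, 35, 62, 27, 77, 92, 96] (6 swaps)
Pass 2: [55, 35, 62, 27, 74, 77, 92, 96] (3 swaps)

After 2 passes: [55, 35, 62, 27, 74, 77, 92, 96]


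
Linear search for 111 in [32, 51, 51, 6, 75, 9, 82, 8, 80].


i=0: 32!=111
i=1: 51!=111
i=2: 51!=111
i=3: 6!=111
i=4: 75!=111
i=5: 9!=111
i=6: 82!=111
i=7: 8!=111
i=8: 80!=111

Not found, 9 comps


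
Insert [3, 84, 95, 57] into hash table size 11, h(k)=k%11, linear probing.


Insert 3: h=3 -> slot 3
Insert 84: h=7 -> slot 7
Insert 95: h=7, 1 probes -> slot 8
Insert 57: h=2 -> slot 2

Table: [None, None, 57, 3, None, None, None, 84, 95, None, None]


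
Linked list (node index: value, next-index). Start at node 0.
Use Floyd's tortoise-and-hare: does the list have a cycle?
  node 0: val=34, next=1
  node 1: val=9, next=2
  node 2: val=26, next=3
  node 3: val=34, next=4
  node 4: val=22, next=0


Floyd's tortoise (slow, +1) and hare (fast, +2):
  init: slow=0, fast=0
  step 1: slow=1, fast=2
  step 2: slow=2, fast=4
  step 3: slow=3, fast=1
  step 4: slow=4, fast=3
  step 5: slow=0, fast=0
  slow == fast at node 0: cycle detected

Cycle: yes


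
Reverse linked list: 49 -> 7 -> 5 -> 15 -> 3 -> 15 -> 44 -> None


Step 1: curr=49, set curr.next=prev(None) | reversed so far: 49
Step 2: curr=7, set curr.next=prev(49) | reversed so far: 7 -> 49
Step 3: curr=5, set curr.next=prev(7) | reversed so far: 5 -> 7 -> 49
Step 4: curr=15, set curr.next=prev(5) | reversed so far: 15 -> 5 -> 7 -> 49
Step 5: curr=3, set curr.next=prev(15) | reversed so far: 3 -> 15 -> 5 -> 7 -> 49
Step 6: curr=15, set curr.next=prev(3) | reversed so far: 15 -> 3 -> 15 -> 5 -> 7 -> 49
Step 7: curr=44, set curr.next=prev(15) | reversed so far: 44 -> 15 -> 3 -> 15 -> 5 -> 7 -> 49

44 -> 15 -> 3 -> 15 -> 5 -> 7 -> 49 -> None


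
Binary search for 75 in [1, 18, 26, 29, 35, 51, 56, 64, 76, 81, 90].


Step 1: lo=0, hi=10, mid=5, val=51
Step 2: lo=6, hi=10, mid=8, val=76
Step 3: lo=6, hi=7, mid=6, val=56
Step 4: lo=7, hi=7, mid=7, val=64

Not found


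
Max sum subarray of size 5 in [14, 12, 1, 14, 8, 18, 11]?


[0:5]: 49
[1:6]: 53
[2:7]: 52

Max: 53 at [1:6]


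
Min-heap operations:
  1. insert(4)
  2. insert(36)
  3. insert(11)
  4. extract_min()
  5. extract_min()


insert(4) -> [4]
insert(36) -> [4, 36]
insert(11) -> [4, 36, 11]
extract_min()->4, [11, 36]
extract_min()->11, [36]

Final heap: [36]


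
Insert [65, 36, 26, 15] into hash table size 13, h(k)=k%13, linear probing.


Insert 65: h=0 -> slot 0
Insert 36: h=10 -> slot 10
Insert 26: h=0, 1 probes -> slot 1
Insert 15: h=2 -> slot 2

Table: [65, 26, 15, None, None, None, None, None, None, None, 36, None, None]


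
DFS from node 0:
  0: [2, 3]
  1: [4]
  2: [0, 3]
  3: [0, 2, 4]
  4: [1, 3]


Visit 0, push [3, 2]
Visit 2, push [3]
Visit 3, push [4]
Visit 4, push [1]
Visit 1, push []

DFS order: [0, 2, 3, 4, 1]


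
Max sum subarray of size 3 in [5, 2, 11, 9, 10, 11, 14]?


[0:3]: 18
[1:4]: 22
[2:5]: 30
[3:6]: 30
[4:7]: 35

Max: 35 at [4:7]


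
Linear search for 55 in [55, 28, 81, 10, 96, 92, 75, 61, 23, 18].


i=0: 55==55 found!

Found at 0, 1 comps


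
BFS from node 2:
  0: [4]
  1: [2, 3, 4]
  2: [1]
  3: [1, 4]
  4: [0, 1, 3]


Visit 2, enqueue [1]
Visit 1, enqueue [3, 4]
Visit 3, enqueue []
Visit 4, enqueue [0]
Visit 0, enqueue []

BFS order: [2, 1, 3, 4, 0]


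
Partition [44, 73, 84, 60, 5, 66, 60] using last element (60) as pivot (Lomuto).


Pivot: 60
  44 <= 60: advance i (no swap)
  60 <= 60: swap -> [44, 60, 84, 73, 5, 66, 60]
  5 <= 60: swap -> [44, 60, 5, 73, 84, 66, 60]
Place pivot at 3: [44, 60, 5, 60, 84, 66, 73]

Partitioned: [44, 60, 5, 60, 84, 66, 73]


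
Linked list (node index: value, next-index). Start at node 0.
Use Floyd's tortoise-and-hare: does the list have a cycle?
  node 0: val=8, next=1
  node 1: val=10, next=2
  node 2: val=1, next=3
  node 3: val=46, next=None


Floyd's tortoise (slow, +1) and hare (fast, +2):
  init: slow=0, fast=0
  step 1: slow=1, fast=2
  step 2: fast 2->3->None, no cycle

Cycle: no


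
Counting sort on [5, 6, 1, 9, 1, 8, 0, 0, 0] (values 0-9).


Input: [5, 6, 1, 9, 1, 8, 0, 0, 0]
Counts: [3, 2, 0, 0, 0, 1, 1, 0, 1, 1]

Sorted: [0, 0, 0, 1, 1, 5, 6, 8, 9]


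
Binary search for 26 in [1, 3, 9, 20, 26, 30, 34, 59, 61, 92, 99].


Step 1: lo=0, hi=10, mid=5, val=30
Step 2: lo=0, hi=4, mid=2, val=9
Step 3: lo=3, hi=4, mid=3, val=20
Step 4: lo=4, hi=4, mid=4, val=26

Found at index 4


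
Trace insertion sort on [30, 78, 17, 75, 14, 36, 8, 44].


Initial: [30, 78, 17, 75, 14, 36, 8, 44]
Insert 78: [30, 78, 17, 75, 14, 36, 8, 44]
Insert 17: [17, 30, 78, 75, 14, 36, 8, 44]
Insert 75: [17, 30, 75, 78, 14, 36, 8, 44]
Insert 14: [14, 17, 30, 75, 78, 36, 8, 44]
Insert 36: [14, 17, 30, 36, 75, 78, 8, 44]
Insert 8: [8, 14, 17, 30, 36, 75, 78, 44]
Insert 44: [8, 14, 17, 30, 36, 44, 75, 78]

Sorted: [8, 14, 17, 30, 36, 44, 75, 78]


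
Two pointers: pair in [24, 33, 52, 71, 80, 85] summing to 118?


lo=0(24)+hi=5(85)=109
lo=1(33)+hi=5(85)=118

Yes: 33+85=118


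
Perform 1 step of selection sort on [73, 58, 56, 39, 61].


Initial: [73, 58, 56, 39, 61]
Step 1: min=39 at 3
  Swap: [39, 58, 56, 73, 61]

After 1 step: [39, 58, 56, 73, 61]


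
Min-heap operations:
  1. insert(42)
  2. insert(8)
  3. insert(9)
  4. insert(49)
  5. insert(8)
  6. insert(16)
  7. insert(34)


insert(42) -> [42]
insert(8) -> [8, 42]
insert(9) -> [8, 42, 9]
insert(49) -> [8, 42, 9, 49]
insert(8) -> [8, 8, 9, 49, 42]
insert(16) -> [8, 8, 9, 49, 42, 16]
insert(34) -> [8, 8, 9, 49, 42, 16, 34]

Final heap: [8, 8, 9, 49, 42, 16, 34]


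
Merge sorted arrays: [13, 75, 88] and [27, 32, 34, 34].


Take 13 from A
Take 27 from B
Take 32 from B
Take 34 from B
Take 34 from B

Merged: [13, 27, 32, 34, 34, 75, 88]


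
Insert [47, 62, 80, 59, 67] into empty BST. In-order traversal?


Insert 47: root
Insert 62: R from 47
Insert 80: R from 47 -> R from 62
Insert 59: R from 47 -> L from 62
Insert 67: R from 47 -> R from 62 -> L from 80

In-order: [47, 59, 62, 67, 80]


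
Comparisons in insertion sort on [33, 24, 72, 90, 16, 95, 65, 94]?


Algorithm: insertion sort
Input: [33, 24, 72, 90, 16, 95, 65, 94]
Sorted: [16, 24, 33, 65, 72, 90, 94, 95]

14


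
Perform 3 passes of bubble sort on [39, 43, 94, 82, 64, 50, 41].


Initial: [39, 43, 94, 82, 64, 50, 41]
Pass 1: [39, 43, 82, 64, 50, 41, 94] (4 swaps)
Pass 2: [39, 43, 64, 50, 41, 82, 94] (3 swaps)
Pass 3: [39, 43, 50, 41, 64, 82, 94] (2 swaps)

After 3 passes: [39, 43, 50, 41, 64, 82, 94]


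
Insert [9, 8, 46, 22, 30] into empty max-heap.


Insert 9: [9]
Insert 8: [9, 8]
Insert 46: [46, 8, 9]
Insert 22: [46, 22, 9, 8]
Insert 30: [46, 30, 9, 8, 22]

Final heap: [46, 30, 9, 8, 22]


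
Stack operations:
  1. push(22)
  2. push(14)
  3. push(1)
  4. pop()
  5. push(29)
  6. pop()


push(22) -> [22]
push(14) -> [22, 14]
push(1) -> [22, 14, 1]
pop()->1, [22, 14]
push(29) -> [22, 14, 29]
pop()->29, [22, 14]

Final stack: [22, 14]


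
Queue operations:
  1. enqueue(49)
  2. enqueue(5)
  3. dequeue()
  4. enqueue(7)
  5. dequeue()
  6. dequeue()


enqueue(49) -> [49]
enqueue(5) -> [49, 5]
dequeue()->49, [5]
enqueue(7) -> [5, 7]
dequeue()->5, [7]
dequeue()->7, []

Final queue: []


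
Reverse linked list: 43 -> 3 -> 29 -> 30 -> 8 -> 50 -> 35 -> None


Step 1: curr=43, set curr.next=prev(None) | reversed so far: 43
Step 2: curr=3, set curr.next=prev(43) | reversed so far: 3 -> 43
Step 3: curr=29, set curr.next=prev(3) | reversed so far: 29 -> 3 -> 43
Step 4: curr=30, set curr.next=prev(29) | reversed so far: 30 -> 29 -> 3 -> 43
Step 5: curr=8, set curr.next=prev(30) | reversed so far: 8 -> 30 -> 29 -> 3 -> 43
Step 6: curr=50, set curr.next=prev(8) | reversed so far: 50 -> 8 -> 30 -> 29 -> 3 -> 43
Step 7: curr=35, set curr.next=prev(50) | reversed so far: 35 -> 50 -> 8 -> 30 -> 29 -> 3 -> 43

35 -> 50 -> 8 -> 30 -> 29 -> 3 -> 43 -> None


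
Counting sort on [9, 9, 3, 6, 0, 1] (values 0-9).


Input: [9, 9, 3, 6, 0, 1]
Counts: [1, 1, 0, 1, 0, 0, 1, 0, 0, 2]

Sorted: [0, 1, 3, 6, 9, 9]


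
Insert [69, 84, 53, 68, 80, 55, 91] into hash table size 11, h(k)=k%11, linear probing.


Insert 69: h=3 -> slot 3
Insert 84: h=7 -> slot 7
Insert 53: h=9 -> slot 9
Insert 68: h=2 -> slot 2
Insert 80: h=3, 1 probes -> slot 4
Insert 55: h=0 -> slot 0
Insert 91: h=3, 2 probes -> slot 5

Table: [55, None, 68, 69, 80, 91, None, 84, None, 53, None]


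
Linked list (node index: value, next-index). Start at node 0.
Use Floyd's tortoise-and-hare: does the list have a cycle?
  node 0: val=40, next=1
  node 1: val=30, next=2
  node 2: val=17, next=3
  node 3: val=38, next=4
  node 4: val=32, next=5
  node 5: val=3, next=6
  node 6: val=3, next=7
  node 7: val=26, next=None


Floyd's tortoise (slow, +1) and hare (fast, +2):
  init: slow=0, fast=0
  step 1: slow=1, fast=2
  step 2: slow=2, fast=4
  step 3: slow=3, fast=6
  step 4: fast 6->7->None, no cycle

Cycle: no


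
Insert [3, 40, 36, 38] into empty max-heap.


Insert 3: [3]
Insert 40: [40, 3]
Insert 36: [40, 3, 36]
Insert 38: [40, 38, 36, 3]

Final heap: [40, 38, 36, 3]


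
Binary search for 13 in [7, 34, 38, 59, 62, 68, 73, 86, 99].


Step 1: lo=0, hi=8, mid=4, val=62
Step 2: lo=0, hi=3, mid=1, val=34
Step 3: lo=0, hi=0, mid=0, val=7

Not found


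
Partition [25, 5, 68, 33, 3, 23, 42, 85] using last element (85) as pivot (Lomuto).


Pivot: 85
  25 <= 85: advance i (no swap)
  5 <= 85: advance i (no swap)
  68 <= 85: advance i (no swap)
  33 <= 85: advance i (no swap)
  3 <= 85: advance i (no swap)
  23 <= 85: advance i (no swap)
  42 <= 85: advance i (no swap)
Place pivot at 7: [25, 5, 68, 33, 3, 23, 42, 85]

Partitioned: [25, 5, 68, 33, 3, 23, 42, 85]


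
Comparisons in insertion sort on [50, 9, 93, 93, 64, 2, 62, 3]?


Algorithm: insertion sort
Input: [50, 9, 93, 93, 64, 2, 62, 3]
Sorted: [2, 3, 9, 50, 62, 64, 93, 93]

22


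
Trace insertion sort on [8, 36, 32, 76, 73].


Initial: [8, 36, 32, 76, 73]
Insert 36: [8, 36, 32, 76, 73]
Insert 32: [8, 32, 36, 76, 73]
Insert 76: [8, 32, 36, 76, 73]
Insert 73: [8, 32, 36, 73, 76]

Sorted: [8, 32, 36, 73, 76]


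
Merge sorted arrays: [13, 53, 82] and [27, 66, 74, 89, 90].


Take 13 from A
Take 27 from B
Take 53 from A
Take 66 from B
Take 74 from B
Take 82 from A

Merged: [13, 27, 53, 66, 74, 82, 89, 90]


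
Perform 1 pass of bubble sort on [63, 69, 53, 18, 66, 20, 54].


Initial: [63, 69, 53, 18, 66, 20, 54]
Pass 1: [63, 53, 18, 66, 20, 54, 69] (5 swaps)

After 1 pass: [63, 53, 18, 66, 20, 54, 69]


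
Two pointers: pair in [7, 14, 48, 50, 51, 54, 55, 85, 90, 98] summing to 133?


lo=0(7)+hi=9(98)=105
lo=1(14)+hi=9(98)=112
lo=2(48)+hi=9(98)=146
lo=2(48)+hi=8(90)=138
lo=2(48)+hi=7(85)=133

Yes: 48+85=133


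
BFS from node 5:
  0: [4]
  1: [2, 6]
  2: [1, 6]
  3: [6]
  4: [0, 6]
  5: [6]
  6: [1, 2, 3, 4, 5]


Visit 5, enqueue [6]
Visit 6, enqueue [1, 2, 3, 4]
Visit 1, enqueue []
Visit 2, enqueue []
Visit 3, enqueue []
Visit 4, enqueue [0]
Visit 0, enqueue []

BFS order: [5, 6, 1, 2, 3, 4, 0]


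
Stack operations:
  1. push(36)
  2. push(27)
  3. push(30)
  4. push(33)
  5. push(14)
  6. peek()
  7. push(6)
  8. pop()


push(36) -> [36]
push(27) -> [36, 27]
push(30) -> [36, 27, 30]
push(33) -> [36, 27, 30, 33]
push(14) -> [36, 27, 30, 33, 14]
peek()->14
push(6) -> [36, 27, 30, 33, 14, 6]
pop()->6, [36, 27, 30, 33, 14]

Final stack: [36, 27, 30, 33, 14]


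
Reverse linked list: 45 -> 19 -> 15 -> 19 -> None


Step 1: curr=45, set curr.next=prev(None) | reversed so far: 45
Step 2: curr=19, set curr.next=prev(45) | reversed so far: 19 -> 45
Step 3: curr=15, set curr.next=prev(19) | reversed so far: 15 -> 19 -> 45
Step 4: curr=19, set curr.next=prev(15) | reversed so far: 19 -> 15 -> 19 -> 45

19 -> 15 -> 19 -> 45 -> None


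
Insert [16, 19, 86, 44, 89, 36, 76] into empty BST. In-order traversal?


Insert 16: root
Insert 19: R from 16
Insert 86: R from 16 -> R from 19
Insert 44: R from 16 -> R from 19 -> L from 86
Insert 89: R from 16 -> R from 19 -> R from 86
Insert 36: R from 16 -> R from 19 -> L from 86 -> L from 44
Insert 76: R from 16 -> R from 19 -> L from 86 -> R from 44

In-order: [16, 19, 36, 44, 76, 86, 89]


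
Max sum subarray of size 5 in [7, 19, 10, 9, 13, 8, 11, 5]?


[0:5]: 58
[1:6]: 59
[2:7]: 51
[3:8]: 46

Max: 59 at [1:6]


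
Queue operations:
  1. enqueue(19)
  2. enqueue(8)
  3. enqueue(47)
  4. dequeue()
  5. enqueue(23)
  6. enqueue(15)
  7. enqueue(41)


enqueue(19) -> [19]
enqueue(8) -> [19, 8]
enqueue(47) -> [19, 8, 47]
dequeue()->19, [8, 47]
enqueue(23) -> [8, 47, 23]
enqueue(15) -> [8, 47, 23, 15]
enqueue(41) -> [8, 47, 23, 15, 41]

Final queue: [8, 47, 23, 15, 41]


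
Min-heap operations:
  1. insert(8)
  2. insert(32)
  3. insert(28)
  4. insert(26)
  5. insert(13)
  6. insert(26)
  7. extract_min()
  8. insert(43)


insert(8) -> [8]
insert(32) -> [8, 32]
insert(28) -> [8, 32, 28]
insert(26) -> [8, 26, 28, 32]
insert(13) -> [8, 13, 28, 32, 26]
insert(26) -> [8, 13, 26, 32, 26, 28]
extract_min()->8, [13, 26, 26, 32, 28]
insert(43) -> [13, 26, 26, 32, 28, 43]

Final heap: [13, 26, 26, 32, 28, 43]
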